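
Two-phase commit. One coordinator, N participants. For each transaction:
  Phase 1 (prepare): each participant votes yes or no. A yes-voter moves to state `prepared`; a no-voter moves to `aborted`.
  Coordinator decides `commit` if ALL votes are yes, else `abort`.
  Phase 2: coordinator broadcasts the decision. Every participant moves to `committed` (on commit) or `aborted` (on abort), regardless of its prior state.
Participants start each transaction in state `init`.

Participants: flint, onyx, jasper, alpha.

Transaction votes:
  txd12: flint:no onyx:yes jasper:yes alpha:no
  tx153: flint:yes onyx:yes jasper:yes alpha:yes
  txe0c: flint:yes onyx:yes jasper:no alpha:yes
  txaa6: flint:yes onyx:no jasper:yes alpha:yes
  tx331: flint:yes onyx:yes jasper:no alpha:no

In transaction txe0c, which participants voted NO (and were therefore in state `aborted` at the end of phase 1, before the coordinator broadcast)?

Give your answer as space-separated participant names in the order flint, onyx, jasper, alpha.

Answer: jasper

Derivation:
Txn txe0c phase 1: flint yes -> prepared; onyx yes -> prepared; jasper no -> aborted; alpha yes -> prepared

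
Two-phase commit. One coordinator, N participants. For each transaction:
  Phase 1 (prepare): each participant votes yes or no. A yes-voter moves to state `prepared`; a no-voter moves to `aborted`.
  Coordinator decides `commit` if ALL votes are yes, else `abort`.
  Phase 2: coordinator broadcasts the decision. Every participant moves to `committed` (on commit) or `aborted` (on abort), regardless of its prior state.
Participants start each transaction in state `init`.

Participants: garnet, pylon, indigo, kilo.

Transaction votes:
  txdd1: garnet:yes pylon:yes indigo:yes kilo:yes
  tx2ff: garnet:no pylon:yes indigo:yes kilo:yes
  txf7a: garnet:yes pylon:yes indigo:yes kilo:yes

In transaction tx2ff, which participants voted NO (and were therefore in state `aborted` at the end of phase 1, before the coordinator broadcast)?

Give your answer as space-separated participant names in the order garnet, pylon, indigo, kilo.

Answer: garnet

Derivation:
Txn tx2ff phase 1: garnet no -> aborted; pylon yes -> prepared; indigo yes -> prepared; kilo yes -> prepared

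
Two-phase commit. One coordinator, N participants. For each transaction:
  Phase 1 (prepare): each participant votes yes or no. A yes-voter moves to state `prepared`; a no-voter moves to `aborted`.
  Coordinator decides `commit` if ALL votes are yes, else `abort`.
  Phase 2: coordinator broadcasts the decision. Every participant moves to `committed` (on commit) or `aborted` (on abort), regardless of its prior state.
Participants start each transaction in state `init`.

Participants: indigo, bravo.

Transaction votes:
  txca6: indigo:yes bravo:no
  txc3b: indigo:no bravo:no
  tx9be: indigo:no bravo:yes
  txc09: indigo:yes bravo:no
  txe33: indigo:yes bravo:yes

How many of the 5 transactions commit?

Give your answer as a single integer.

txca6: no from bravo -> abort (commits=0)
txc3b: no from indigo, bravo -> abort (commits=0)
tx9be: no from indigo -> abort (commits=0)
txc09: no from bravo -> abort (commits=0)
txe33: all yes -> commit (commits=1)

Answer: 1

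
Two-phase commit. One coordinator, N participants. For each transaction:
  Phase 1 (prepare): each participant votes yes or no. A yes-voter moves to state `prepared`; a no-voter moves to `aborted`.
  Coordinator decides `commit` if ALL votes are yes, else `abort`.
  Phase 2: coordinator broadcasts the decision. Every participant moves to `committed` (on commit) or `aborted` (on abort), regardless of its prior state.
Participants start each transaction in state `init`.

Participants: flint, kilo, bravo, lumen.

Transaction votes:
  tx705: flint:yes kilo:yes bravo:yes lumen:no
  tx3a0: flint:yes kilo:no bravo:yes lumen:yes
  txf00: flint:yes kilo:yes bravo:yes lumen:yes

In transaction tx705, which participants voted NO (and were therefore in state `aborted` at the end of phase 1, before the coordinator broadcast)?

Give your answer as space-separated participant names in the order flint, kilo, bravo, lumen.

Txn tx705 phase 1: flint yes -> prepared; kilo yes -> prepared; bravo yes -> prepared; lumen no -> aborted

Answer: lumen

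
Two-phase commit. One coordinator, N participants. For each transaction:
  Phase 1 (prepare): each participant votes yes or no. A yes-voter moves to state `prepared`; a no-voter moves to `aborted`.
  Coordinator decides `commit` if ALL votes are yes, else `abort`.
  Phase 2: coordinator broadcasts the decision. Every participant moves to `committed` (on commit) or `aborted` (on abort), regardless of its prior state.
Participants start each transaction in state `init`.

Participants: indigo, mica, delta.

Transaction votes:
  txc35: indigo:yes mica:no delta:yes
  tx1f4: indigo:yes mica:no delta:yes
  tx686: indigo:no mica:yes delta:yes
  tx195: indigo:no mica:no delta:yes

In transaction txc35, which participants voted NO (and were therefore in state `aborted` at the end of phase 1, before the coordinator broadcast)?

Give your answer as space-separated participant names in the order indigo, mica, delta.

Answer: mica

Derivation:
Txn txc35 phase 1: indigo yes -> prepared; mica no -> aborted; delta yes -> prepared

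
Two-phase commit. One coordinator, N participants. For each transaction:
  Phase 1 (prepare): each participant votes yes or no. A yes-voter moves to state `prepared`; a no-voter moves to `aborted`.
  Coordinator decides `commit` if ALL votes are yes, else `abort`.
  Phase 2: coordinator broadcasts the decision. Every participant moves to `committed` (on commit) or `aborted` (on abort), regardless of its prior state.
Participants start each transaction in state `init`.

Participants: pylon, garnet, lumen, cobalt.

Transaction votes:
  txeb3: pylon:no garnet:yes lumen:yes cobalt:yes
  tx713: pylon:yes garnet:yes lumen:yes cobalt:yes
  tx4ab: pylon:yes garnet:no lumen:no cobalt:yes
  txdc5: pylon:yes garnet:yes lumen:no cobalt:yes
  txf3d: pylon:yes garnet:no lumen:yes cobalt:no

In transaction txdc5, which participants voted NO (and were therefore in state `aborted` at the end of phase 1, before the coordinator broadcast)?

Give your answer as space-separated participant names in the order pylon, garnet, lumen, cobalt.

Answer: lumen

Derivation:
Txn txdc5 phase 1: pylon yes -> prepared; garnet yes -> prepared; lumen no -> aborted; cobalt yes -> prepared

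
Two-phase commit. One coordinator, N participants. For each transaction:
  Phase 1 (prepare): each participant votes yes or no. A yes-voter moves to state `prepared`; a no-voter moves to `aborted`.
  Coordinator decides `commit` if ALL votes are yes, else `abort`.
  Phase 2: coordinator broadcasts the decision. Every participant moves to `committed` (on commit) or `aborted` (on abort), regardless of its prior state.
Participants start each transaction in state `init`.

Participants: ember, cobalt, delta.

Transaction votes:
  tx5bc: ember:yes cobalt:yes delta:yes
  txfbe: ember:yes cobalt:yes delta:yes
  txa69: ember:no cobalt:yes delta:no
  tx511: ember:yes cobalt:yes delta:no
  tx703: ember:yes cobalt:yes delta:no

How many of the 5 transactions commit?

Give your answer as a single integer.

Answer: 2

Derivation:
tx5bc: all yes -> commit (commits=1)
txfbe: all yes -> commit (commits=2)
txa69: no from ember, delta -> abort (commits=2)
tx511: no from delta -> abort (commits=2)
tx703: no from delta -> abort (commits=2)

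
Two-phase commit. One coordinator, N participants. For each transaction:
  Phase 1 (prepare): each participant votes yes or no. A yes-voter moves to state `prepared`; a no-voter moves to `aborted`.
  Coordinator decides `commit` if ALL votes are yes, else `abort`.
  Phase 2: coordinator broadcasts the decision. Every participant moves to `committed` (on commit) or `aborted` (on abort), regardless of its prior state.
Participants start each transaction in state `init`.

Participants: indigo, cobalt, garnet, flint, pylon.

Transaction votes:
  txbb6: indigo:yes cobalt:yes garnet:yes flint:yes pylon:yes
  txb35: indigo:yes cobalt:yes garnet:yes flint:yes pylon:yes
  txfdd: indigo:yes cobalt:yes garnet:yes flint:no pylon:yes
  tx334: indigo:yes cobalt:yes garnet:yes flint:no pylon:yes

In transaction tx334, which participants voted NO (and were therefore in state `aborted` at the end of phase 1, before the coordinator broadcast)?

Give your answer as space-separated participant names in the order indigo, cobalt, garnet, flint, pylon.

Answer: flint

Derivation:
Txn tx334 phase 1: indigo yes -> prepared; cobalt yes -> prepared; garnet yes -> prepared; flint no -> aborted; pylon yes -> prepared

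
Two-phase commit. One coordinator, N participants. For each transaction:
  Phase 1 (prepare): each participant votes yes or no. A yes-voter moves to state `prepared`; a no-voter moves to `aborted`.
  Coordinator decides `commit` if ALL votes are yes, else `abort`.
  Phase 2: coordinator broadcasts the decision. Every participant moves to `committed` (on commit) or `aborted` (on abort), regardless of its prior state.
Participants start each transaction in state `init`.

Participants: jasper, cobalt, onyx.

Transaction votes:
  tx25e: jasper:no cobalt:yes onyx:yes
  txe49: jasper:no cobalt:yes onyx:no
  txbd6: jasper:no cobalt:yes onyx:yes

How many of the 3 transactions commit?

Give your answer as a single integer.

tx25e: no from jasper -> abort (commits=0)
txe49: no from jasper, onyx -> abort (commits=0)
txbd6: no from jasper -> abort (commits=0)

Answer: 0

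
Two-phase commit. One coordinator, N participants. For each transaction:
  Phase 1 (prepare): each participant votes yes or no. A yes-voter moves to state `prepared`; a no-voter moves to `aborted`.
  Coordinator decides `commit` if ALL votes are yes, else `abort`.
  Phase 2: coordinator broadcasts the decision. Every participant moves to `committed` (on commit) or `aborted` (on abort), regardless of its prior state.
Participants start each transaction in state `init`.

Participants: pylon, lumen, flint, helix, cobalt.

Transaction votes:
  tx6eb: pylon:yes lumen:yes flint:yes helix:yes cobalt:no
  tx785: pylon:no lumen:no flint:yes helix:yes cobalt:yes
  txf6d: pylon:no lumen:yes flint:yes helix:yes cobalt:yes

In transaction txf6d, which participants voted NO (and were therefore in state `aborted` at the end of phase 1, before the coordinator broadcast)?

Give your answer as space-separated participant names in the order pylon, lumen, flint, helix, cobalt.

Answer: pylon

Derivation:
Txn txf6d phase 1: pylon no -> aborted; lumen yes -> prepared; flint yes -> prepared; helix yes -> prepared; cobalt yes -> prepared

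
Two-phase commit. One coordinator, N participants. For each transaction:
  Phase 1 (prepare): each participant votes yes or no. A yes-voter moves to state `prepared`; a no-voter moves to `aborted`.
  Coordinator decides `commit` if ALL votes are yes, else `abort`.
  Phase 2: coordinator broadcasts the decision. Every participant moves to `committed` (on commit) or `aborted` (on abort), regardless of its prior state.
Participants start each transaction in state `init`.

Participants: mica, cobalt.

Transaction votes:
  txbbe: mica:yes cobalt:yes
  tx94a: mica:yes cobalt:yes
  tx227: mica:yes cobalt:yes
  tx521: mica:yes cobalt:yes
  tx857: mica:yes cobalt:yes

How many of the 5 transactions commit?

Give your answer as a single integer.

Answer: 5

Derivation:
txbbe: all yes -> commit (commits=1)
tx94a: all yes -> commit (commits=2)
tx227: all yes -> commit (commits=3)
tx521: all yes -> commit (commits=4)
tx857: all yes -> commit (commits=5)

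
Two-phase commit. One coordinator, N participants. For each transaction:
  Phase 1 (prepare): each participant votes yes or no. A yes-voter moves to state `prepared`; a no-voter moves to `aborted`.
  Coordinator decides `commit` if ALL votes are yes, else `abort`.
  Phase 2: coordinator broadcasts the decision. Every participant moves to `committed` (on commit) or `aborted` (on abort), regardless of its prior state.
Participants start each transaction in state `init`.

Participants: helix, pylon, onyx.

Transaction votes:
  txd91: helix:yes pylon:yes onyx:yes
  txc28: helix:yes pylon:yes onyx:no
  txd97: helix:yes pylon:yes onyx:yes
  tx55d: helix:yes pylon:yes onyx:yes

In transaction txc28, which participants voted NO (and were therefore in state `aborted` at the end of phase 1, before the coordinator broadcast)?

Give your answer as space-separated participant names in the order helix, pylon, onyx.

Txn txc28 phase 1: helix yes -> prepared; pylon yes -> prepared; onyx no -> aborted

Answer: onyx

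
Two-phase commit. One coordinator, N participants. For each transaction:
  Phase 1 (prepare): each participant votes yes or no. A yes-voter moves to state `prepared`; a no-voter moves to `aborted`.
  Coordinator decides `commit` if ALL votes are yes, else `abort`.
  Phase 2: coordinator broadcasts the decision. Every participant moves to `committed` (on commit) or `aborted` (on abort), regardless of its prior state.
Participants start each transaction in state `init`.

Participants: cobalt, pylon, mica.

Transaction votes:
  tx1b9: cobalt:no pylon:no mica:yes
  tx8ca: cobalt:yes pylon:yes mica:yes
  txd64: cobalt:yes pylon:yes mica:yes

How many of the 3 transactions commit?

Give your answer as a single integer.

Answer: 2

Derivation:
tx1b9: no from cobalt, pylon -> abort (commits=0)
tx8ca: all yes -> commit (commits=1)
txd64: all yes -> commit (commits=2)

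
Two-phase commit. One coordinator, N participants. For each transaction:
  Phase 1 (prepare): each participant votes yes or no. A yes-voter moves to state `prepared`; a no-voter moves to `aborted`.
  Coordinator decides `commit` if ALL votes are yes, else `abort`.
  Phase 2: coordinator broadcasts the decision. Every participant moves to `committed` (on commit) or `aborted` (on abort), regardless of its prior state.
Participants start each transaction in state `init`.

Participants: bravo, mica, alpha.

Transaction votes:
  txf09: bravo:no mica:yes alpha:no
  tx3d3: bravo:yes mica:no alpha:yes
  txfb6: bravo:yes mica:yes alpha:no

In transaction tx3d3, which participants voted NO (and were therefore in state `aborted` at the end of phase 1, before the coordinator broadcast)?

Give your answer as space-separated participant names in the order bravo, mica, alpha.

Answer: mica

Derivation:
Txn tx3d3 phase 1: bravo yes -> prepared; mica no -> aborted; alpha yes -> prepared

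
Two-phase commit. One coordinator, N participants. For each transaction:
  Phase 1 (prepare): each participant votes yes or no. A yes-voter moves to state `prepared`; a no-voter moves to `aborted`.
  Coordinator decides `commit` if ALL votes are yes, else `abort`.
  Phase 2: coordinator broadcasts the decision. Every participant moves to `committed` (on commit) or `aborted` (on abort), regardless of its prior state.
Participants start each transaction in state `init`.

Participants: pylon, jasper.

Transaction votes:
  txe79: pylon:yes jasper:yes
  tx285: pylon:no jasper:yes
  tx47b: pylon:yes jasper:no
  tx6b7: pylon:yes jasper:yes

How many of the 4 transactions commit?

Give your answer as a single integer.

txe79: all yes -> commit (commits=1)
tx285: no from pylon -> abort (commits=1)
tx47b: no from jasper -> abort (commits=1)
tx6b7: all yes -> commit (commits=2)

Answer: 2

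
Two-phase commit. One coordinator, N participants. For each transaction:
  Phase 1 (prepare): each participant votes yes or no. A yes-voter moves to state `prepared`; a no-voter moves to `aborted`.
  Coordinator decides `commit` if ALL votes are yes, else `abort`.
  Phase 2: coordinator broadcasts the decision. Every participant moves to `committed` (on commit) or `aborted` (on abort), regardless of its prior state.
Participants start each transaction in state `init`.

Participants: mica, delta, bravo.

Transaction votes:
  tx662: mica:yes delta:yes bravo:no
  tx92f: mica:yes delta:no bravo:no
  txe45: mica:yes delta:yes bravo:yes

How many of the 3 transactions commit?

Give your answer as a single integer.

tx662: no from bravo -> abort (commits=0)
tx92f: no from delta, bravo -> abort (commits=0)
txe45: all yes -> commit (commits=1)

Answer: 1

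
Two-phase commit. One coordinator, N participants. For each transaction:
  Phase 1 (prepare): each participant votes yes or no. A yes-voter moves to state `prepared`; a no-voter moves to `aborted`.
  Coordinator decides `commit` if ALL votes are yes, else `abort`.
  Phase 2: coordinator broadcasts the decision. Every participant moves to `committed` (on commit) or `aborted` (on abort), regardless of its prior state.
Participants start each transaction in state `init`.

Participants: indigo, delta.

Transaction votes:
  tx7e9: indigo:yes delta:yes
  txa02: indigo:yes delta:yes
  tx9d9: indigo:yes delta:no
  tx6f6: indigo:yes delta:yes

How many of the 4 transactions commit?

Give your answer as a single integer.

Answer: 3

Derivation:
tx7e9: all yes -> commit (commits=1)
txa02: all yes -> commit (commits=2)
tx9d9: no from delta -> abort (commits=2)
tx6f6: all yes -> commit (commits=3)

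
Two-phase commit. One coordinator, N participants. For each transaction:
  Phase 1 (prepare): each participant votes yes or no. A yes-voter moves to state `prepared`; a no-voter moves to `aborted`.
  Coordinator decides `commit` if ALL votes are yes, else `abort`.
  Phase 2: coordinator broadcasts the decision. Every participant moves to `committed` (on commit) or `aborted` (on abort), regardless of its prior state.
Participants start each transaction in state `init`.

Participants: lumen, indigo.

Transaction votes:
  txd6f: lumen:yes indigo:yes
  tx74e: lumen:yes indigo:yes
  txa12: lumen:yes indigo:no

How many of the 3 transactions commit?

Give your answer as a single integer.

txd6f: all yes -> commit (commits=1)
tx74e: all yes -> commit (commits=2)
txa12: no from indigo -> abort (commits=2)

Answer: 2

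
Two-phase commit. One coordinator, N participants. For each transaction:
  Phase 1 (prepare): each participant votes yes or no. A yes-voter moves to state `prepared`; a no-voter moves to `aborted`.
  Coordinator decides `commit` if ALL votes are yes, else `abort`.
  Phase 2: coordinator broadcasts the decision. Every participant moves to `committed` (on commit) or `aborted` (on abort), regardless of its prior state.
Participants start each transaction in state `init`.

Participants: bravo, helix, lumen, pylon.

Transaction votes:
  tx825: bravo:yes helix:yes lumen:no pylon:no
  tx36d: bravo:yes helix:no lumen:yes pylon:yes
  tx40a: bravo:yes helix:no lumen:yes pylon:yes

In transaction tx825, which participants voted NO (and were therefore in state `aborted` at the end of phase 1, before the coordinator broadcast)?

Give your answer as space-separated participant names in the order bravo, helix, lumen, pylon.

Txn tx825 phase 1: bravo yes -> prepared; helix yes -> prepared; lumen no -> aborted; pylon no -> aborted

Answer: lumen pylon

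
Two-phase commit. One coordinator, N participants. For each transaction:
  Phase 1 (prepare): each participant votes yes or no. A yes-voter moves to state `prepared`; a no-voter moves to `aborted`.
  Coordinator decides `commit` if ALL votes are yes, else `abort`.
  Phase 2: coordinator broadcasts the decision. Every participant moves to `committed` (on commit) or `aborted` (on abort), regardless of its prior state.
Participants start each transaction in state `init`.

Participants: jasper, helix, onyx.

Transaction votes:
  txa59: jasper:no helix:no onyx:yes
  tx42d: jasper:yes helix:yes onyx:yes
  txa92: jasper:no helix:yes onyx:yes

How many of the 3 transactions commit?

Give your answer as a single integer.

txa59: no from jasper, helix -> abort (commits=0)
tx42d: all yes -> commit (commits=1)
txa92: no from jasper -> abort (commits=1)

Answer: 1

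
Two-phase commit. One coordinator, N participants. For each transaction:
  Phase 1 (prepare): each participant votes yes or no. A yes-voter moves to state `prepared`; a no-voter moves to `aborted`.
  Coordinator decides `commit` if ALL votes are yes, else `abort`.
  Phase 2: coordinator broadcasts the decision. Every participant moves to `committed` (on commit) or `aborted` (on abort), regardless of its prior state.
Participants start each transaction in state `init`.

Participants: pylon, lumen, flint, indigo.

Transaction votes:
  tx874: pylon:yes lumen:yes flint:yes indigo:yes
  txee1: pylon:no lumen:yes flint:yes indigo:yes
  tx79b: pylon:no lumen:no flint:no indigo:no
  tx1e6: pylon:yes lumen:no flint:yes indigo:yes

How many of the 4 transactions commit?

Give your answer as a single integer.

tx874: all yes -> commit (commits=1)
txee1: no from pylon -> abort (commits=1)
tx79b: no from pylon, lumen, flint, indigo -> abort (commits=1)
tx1e6: no from lumen -> abort (commits=1)

Answer: 1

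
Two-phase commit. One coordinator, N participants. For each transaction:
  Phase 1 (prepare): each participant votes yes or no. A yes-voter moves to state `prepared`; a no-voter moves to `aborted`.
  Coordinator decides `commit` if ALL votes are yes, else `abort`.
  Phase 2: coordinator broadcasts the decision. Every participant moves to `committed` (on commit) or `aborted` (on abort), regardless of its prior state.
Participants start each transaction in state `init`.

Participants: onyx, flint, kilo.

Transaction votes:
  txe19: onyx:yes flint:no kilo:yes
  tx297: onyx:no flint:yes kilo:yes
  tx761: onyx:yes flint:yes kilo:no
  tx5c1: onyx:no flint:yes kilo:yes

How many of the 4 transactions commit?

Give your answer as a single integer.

Answer: 0

Derivation:
txe19: no from flint -> abort (commits=0)
tx297: no from onyx -> abort (commits=0)
tx761: no from kilo -> abort (commits=0)
tx5c1: no from onyx -> abort (commits=0)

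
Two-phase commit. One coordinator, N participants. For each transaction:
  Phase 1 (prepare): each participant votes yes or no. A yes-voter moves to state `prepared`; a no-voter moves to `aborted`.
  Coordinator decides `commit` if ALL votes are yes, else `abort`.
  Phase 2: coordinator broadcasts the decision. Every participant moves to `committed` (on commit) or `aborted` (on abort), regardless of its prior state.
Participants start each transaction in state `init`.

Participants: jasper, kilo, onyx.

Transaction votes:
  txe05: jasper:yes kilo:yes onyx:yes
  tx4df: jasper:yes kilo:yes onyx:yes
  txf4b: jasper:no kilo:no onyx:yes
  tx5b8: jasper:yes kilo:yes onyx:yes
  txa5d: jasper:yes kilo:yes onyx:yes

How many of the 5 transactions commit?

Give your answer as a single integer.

txe05: all yes -> commit (commits=1)
tx4df: all yes -> commit (commits=2)
txf4b: no from jasper, kilo -> abort (commits=2)
tx5b8: all yes -> commit (commits=3)
txa5d: all yes -> commit (commits=4)

Answer: 4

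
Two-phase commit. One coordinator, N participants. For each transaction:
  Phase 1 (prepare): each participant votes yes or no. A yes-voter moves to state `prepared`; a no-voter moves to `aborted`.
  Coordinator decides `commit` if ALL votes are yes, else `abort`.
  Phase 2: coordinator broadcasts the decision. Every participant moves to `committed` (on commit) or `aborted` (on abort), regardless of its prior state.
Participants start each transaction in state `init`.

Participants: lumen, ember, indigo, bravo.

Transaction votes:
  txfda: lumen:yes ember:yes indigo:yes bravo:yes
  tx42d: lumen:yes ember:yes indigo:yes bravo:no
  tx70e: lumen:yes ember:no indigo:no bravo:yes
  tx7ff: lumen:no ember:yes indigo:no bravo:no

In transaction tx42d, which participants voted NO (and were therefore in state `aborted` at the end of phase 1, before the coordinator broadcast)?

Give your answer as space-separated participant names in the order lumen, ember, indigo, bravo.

Txn tx42d phase 1: lumen yes -> prepared; ember yes -> prepared; indigo yes -> prepared; bravo no -> aborted

Answer: bravo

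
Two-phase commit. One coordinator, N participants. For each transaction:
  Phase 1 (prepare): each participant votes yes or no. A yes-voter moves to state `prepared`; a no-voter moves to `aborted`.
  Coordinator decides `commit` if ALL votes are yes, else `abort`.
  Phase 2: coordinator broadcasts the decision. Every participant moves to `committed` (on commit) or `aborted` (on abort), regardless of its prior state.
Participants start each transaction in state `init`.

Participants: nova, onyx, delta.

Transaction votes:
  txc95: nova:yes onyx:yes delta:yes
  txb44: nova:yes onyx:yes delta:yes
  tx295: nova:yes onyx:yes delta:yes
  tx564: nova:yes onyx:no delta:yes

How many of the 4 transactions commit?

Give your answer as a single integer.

Answer: 3

Derivation:
txc95: all yes -> commit (commits=1)
txb44: all yes -> commit (commits=2)
tx295: all yes -> commit (commits=3)
tx564: no from onyx -> abort (commits=3)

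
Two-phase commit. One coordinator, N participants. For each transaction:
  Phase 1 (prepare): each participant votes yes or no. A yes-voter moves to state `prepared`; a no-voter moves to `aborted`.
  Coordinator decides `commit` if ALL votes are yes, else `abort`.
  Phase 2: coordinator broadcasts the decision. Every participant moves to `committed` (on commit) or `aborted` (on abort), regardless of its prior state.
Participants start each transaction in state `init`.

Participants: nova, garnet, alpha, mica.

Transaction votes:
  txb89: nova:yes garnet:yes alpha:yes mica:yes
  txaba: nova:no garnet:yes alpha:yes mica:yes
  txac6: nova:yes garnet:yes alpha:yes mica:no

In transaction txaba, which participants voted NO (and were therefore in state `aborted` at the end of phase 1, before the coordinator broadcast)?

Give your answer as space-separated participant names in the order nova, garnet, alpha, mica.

Answer: nova

Derivation:
Txn txaba phase 1: nova no -> aborted; garnet yes -> prepared; alpha yes -> prepared; mica yes -> prepared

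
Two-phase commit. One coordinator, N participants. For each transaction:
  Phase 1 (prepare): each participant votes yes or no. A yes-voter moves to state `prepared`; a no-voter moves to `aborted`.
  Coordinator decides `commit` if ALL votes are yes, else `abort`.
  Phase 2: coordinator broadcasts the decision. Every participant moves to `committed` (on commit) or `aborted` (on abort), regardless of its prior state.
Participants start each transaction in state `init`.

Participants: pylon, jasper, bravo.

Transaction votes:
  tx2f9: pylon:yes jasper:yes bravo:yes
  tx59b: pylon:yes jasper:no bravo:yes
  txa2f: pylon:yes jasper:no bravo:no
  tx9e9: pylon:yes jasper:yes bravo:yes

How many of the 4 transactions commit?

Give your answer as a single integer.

Answer: 2

Derivation:
tx2f9: all yes -> commit (commits=1)
tx59b: no from jasper -> abort (commits=1)
txa2f: no from jasper, bravo -> abort (commits=1)
tx9e9: all yes -> commit (commits=2)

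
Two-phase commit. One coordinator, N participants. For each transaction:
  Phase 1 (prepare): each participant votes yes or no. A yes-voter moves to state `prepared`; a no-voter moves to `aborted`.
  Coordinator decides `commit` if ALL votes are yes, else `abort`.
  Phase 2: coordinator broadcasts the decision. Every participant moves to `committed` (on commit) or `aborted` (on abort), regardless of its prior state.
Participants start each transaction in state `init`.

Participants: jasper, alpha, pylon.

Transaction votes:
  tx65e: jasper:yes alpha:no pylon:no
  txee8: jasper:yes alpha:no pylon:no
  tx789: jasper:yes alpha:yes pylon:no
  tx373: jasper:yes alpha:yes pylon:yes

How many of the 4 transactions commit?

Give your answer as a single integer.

Answer: 1

Derivation:
tx65e: no from alpha, pylon -> abort (commits=0)
txee8: no from alpha, pylon -> abort (commits=0)
tx789: no from pylon -> abort (commits=0)
tx373: all yes -> commit (commits=1)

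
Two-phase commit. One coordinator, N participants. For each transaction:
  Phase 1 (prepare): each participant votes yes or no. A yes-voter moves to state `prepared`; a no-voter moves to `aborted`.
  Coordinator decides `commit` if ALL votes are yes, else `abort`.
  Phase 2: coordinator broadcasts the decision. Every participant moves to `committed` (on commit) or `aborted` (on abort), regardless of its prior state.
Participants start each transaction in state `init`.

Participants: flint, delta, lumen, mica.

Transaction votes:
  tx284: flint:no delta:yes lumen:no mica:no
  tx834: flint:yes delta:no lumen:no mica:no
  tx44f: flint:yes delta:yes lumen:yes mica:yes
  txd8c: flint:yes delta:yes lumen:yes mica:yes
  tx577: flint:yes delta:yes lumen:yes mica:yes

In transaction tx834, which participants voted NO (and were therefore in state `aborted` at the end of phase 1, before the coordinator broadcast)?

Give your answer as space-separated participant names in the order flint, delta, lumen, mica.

Txn tx834 phase 1: flint yes -> prepared; delta no -> aborted; lumen no -> aborted; mica no -> aborted

Answer: delta lumen mica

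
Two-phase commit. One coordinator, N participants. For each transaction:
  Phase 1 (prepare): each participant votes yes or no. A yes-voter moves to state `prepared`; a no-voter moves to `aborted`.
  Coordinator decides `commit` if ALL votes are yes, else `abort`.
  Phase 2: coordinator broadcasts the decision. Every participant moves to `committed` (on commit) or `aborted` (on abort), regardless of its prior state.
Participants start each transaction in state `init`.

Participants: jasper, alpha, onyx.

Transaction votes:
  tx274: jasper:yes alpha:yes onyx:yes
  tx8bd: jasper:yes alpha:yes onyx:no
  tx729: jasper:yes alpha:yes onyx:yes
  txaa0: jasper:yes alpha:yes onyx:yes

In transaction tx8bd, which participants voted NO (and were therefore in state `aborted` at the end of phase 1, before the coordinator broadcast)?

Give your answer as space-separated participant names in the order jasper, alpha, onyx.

Txn tx8bd phase 1: jasper yes -> prepared; alpha yes -> prepared; onyx no -> aborted

Answer: onyx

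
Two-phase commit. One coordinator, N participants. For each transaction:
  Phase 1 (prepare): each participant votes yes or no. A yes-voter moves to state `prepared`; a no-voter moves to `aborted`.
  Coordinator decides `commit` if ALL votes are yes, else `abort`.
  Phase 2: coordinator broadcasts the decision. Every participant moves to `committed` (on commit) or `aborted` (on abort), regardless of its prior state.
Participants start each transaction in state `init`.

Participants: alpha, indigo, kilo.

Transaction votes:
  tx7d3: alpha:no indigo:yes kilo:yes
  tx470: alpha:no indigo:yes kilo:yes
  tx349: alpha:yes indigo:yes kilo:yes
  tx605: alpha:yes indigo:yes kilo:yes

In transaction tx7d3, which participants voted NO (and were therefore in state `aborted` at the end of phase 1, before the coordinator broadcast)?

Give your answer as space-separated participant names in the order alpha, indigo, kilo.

Answer: alpha

Derivation:
Txn tx7d3 phase 1: alpha no -> aborted; indigo yes -> prepared; kilo yes -> prepared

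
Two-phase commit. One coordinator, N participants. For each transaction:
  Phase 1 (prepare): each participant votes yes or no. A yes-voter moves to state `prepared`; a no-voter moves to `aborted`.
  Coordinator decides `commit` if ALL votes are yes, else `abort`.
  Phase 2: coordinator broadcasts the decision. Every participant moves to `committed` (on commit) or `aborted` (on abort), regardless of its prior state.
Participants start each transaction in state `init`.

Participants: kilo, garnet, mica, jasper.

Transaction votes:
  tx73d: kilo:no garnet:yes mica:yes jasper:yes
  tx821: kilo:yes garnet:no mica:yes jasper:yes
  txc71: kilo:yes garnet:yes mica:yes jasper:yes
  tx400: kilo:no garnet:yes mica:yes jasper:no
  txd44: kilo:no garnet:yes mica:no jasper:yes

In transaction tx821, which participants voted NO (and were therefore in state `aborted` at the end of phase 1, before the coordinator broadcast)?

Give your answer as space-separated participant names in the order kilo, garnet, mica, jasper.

Answer: garnet

Derivation:
Txn tx821 phase 1: kilo yes -> prepared; garnet no -> aborted; mica yes -> prepared; jasper yes -> prepared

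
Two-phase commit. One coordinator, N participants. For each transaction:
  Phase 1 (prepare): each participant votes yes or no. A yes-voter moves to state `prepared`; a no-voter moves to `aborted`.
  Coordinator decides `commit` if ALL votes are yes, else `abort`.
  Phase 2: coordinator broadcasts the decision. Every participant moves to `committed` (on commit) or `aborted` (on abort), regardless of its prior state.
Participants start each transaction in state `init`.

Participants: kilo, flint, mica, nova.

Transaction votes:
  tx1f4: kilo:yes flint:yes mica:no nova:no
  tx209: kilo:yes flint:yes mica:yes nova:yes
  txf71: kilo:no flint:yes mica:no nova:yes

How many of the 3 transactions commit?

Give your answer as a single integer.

tx1f4: no from mica, nova -> abort (commits=0)
tx209: all yes -> commit (commits=1)
txf71: no from kilo, mica -> abort (commits=1)

Answer: 1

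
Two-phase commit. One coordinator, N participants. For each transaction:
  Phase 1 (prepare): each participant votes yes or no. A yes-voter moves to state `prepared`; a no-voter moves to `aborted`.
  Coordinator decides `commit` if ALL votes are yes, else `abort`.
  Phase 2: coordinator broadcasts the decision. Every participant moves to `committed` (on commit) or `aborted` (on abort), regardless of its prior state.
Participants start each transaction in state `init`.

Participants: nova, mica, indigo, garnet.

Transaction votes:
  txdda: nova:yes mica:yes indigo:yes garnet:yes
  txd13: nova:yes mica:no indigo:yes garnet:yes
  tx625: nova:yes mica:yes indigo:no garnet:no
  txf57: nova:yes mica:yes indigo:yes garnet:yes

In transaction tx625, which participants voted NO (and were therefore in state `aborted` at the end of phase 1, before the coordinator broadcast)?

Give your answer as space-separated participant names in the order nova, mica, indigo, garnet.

Txn tx625 phase 1: nova yes -> prepared; mica yes -> prepared; indigo no -> aborted; garnet no -> aborted

Answer: indigo garnet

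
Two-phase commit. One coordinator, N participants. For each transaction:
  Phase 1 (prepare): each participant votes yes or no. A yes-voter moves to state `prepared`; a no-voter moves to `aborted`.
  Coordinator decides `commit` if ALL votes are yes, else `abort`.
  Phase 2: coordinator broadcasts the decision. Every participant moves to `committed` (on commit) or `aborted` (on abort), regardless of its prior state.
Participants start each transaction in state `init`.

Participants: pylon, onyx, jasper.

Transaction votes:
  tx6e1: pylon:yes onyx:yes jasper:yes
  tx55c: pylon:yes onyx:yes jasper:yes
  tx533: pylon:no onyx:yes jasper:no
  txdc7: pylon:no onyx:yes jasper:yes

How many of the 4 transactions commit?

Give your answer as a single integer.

Answer: 2

Derivation:
tx6e1: all yes -> commit (commits=1)
tx55c: all yes -> commit (commits=2)
tx533: no from pylon, jasper -> abort (commits=2)
txdc7: no from pylon -> abort (commits=2)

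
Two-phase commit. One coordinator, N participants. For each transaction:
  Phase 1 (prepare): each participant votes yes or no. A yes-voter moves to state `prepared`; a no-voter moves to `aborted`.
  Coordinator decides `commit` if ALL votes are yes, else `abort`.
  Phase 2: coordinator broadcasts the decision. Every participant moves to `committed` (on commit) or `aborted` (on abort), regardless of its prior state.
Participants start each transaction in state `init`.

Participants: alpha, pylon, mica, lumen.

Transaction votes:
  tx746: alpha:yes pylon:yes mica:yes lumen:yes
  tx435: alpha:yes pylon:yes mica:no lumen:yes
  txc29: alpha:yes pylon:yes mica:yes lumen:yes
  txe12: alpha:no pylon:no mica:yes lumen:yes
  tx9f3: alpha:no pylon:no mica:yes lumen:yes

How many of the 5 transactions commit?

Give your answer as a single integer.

tx746: all yes -> commit (commits=1)
tx435: no from mica -> abort (commits=1)
txc29: all yes -> commit (commits=2)
txe12: no from alpha, pylon -> abort (commits=2)
tx9f3: no from alpha, pylon -> abort (commits=2)

Answer: 2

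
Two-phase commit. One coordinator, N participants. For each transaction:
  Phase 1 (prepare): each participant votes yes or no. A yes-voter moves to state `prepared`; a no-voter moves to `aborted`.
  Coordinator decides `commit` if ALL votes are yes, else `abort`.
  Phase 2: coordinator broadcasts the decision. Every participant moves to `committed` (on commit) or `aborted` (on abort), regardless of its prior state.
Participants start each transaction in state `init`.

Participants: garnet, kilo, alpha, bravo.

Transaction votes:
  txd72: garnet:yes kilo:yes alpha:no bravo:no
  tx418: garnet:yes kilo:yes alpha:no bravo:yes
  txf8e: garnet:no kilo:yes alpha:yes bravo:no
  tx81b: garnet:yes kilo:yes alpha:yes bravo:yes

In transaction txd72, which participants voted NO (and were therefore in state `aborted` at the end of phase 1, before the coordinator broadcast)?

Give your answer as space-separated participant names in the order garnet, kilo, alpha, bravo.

Txn txd72 phase 1: garnet yes -> prepared; kilo yes -> prepared; alpha no -> aborted; bravo no -> aborted

Answer: alpha bravo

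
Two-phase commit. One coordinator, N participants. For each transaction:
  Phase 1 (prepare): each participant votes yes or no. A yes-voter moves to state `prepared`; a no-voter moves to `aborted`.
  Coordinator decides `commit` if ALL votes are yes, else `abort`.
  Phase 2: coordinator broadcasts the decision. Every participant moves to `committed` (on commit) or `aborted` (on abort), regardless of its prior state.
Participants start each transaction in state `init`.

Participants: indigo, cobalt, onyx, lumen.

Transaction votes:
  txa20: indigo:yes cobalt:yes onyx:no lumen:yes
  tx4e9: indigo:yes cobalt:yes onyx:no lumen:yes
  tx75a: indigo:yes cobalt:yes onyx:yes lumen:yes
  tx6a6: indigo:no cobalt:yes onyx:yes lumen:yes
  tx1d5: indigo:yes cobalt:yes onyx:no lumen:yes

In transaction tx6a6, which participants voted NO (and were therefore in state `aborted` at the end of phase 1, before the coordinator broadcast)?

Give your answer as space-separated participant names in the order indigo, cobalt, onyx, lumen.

Answer: indigo

Derivation:
Txn tx6a6 phase 1: indigo no -> aborted; cobalt yes -> prepared; onyx yes -> prepared; lumen yes -> prepared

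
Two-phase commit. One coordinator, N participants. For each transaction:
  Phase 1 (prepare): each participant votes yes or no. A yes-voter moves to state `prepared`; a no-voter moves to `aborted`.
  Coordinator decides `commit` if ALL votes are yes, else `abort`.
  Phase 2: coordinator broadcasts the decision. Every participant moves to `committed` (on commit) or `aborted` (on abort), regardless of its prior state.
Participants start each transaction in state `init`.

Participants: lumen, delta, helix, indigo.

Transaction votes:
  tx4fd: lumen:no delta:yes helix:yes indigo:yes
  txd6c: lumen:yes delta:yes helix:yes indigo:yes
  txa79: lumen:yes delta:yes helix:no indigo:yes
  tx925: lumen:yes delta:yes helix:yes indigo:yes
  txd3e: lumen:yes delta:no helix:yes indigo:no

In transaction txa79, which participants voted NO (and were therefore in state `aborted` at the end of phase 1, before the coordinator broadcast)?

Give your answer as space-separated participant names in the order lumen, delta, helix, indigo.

Answer: helix

Derivation:
Txn txa79 phase 1: lumen yes -> prepared; delta yes -> prepared; helix no -> aborted; indigo yes -> prepared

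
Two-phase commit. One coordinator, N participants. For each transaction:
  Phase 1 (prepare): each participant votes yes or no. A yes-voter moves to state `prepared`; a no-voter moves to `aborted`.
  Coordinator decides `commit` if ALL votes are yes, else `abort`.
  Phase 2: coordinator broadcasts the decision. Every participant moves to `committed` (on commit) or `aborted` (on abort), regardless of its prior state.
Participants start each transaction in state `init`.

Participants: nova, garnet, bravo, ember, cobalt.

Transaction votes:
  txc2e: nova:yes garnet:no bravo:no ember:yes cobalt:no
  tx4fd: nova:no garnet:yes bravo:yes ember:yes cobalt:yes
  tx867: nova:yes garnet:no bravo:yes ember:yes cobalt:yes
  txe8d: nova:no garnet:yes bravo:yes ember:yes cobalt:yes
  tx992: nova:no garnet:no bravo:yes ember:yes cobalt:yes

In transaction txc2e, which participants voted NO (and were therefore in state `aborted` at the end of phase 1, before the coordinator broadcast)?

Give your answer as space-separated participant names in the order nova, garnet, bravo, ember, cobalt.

Txn txc2e phase 1: nova yes -> prepared; garnet no -> aborted; bravo no -> aborted; ember yes -> prepared; cobalt no -> aborted

Answer: garnet bravo cobalt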